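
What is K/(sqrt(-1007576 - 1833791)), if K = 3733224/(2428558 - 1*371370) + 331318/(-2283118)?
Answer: -980225937331*I*sqrt(2841367)/1668167614229774441 ≈ -0.00099049*I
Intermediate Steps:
K = 980225937331/587100369023 (K = 3733224/(2428558 - 371370) + 331318*(-1/2283118) = 3733224/2057188 - 165659/1141559 = 3733224*(1/2057188) - 165659/1141559 = 933306/514297 - 165659/1141559 = 980225937331/587100369023 ≈ 1.6696)
K/(sqrt(-1007576 - 1833791)) = 980225937331/(587100369023*(sqrt(-1007576 - 1833791))) = 980225937331/(587100369023*(sqrt(-2841367))) = 980225937331/(587100369023*((I*sqrt(2841367)))) = 980225937331*(-I*sqrt(2841367)/2841367)/587100369023 = -980225937331*I*sqrt(2841367)/1668167614229774441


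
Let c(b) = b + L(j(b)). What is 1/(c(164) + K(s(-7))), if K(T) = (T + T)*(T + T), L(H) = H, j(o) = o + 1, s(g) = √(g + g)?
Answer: 1/273 ≈ 0.0036630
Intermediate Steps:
s(g) = √2*√g (s(g) = √(2*g) = √2*√g)
j(o) = 1 + o
K(T) = 4*T² (K(T) = (2*T)*(2*T) = 4*T²)
c(b) = 1 + 2*b (c(b) = b + (1 + b) = 1 + 2*b)
1/(c(164) + K(s(-7))) = 1/((1 + 2*164) + 4*(√2*√(-7))²) = 1/((1 + 328) + 4*(√2*(I*√7))²) = 1/(329 + 4*(I*√14)²) = 1/(329 + 4*(-14)) = 1/(329 - 56) = 1/273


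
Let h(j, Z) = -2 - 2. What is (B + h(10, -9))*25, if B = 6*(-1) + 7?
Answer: -75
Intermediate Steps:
h(j, Z) = -4
B = 1 (B = -6 + 7 = 1)
(B + h(10, -9))*25 = (1 - 4)*25 = -3*25 = -75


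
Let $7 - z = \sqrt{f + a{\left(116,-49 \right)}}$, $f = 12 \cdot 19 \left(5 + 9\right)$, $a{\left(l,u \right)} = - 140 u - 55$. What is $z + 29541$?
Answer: $29548 - \sqrt{9997} \approx 29448.0$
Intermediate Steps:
$a{\left(l,u \right)} = -55 - 140 u$
$f = 3192$ ($f = 228 \cdot 14 = 3192$)
$z = 7 - \sqrt{9997}$ ($z = 7 - \sqrt{3192 - -6805} = 7 - \sqrt{3192 + \left(-55 + 6860\right)} = 7 - \sqrt{3192 + 6805} = 7 - \sqrt{9997} \approx -92.985$)
$z + 29541 = \left(7 - \sqrt{9997}\right) + 29541 = 29548 - \sqrt{9997}$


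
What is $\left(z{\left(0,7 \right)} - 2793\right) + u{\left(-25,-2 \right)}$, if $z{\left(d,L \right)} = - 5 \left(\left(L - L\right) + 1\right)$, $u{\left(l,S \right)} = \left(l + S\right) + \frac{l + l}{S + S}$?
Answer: $- \frac{5625}{2} \approx -2812.5$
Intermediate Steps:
$u{\left(l,S \right)} = S + l + \frac{l}{S}$ ($u{\left(l,S \right)} = \left(S + l\right) + \frac{2 l}{2 S} = \left(S + l\right) + 2 l \frac{1}{2 S} = \left(S + l\right) + \frac{l}{S} = S + l + \frac{l}{S}$)
$z{\left(d,L \right)} = -5$ ($z{\left(d,L \right)} = - 5 \left(0 + 1\right) = \left(-5\right) 1 = -5$)
$\left(z{\left(0,7 \right)} - 2793\right) + u{\left(-25,-2 \right)} = \left(-5 - 2793\right) - \left(27 - \frac{25}{2}\right) = -2798 - \frac{29}{2} = - \frac{5625}{2}$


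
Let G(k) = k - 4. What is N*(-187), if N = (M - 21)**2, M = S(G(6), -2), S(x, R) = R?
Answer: -98923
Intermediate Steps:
G(k) = -4 + k
M = -2
N = 529 (N = (-2 - 21)**2 = (-23)**2 = 529)
N*(-187) = 529*(-187) = -98923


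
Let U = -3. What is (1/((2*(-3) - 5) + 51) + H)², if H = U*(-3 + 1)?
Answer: 58081/1600 ≈ 36.301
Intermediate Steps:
H = 6 (H = -3*(-3 + 1) = -3*(-2) = 6)
(1/((2*(-3) - 5) + 51) + H)² = (1/((2*(-3) - 5) + 51) + 6)² = (1/((-6 - 5) + 51) + 6)² = (1/(-11 + 51) + 6)² = (1/40 + 6)² = (241/40)² = 58081/1600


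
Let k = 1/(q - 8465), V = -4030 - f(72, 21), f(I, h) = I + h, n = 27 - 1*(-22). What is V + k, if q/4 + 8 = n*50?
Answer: -5372268/1303 ≈ -4123.0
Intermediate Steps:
n = 49 (n = 27 + 22 = 49)
V = -4123 (V = -4030 - (72 + 21) = -4030 - 1*93 = -4030 - 93 = -4123)
q = 9768 (q = -32 + 4*(49*50) = -32 + 4*2450 = -32 + 9800 = 9768)
k = 1/1303 (k = 1/(9768 - 8465) = 1/1303 ≈ 0.00076746)
V + k = -4123 + 1/1303 = -5372268/1303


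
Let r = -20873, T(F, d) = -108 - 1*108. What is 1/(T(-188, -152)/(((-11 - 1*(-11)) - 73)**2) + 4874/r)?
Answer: -111232217/30482114 ≈ -3.6491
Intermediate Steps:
T(F, d) = -216 (T(F, d) = -108 - 108 = -216)
1/(T(-188, -152)/(((-11 - 1*(-11)) - 73)**2) + 4874/r) = 1/(-216/((-11 - 1*(-11)) - 73)**2 + 4874/(-20873)) = 1/(-216/((-11 + 11) - 73)**2 + 4874*(-1/20873)) = 1/(-216/(0 - 73)**2 - 4874/20873) = 1/(-216/((-73)**2) - 4874/20873) = 1/(-216/5329 - 4874/20873) = 1/(-30482114/111232217) = -111232217/30482114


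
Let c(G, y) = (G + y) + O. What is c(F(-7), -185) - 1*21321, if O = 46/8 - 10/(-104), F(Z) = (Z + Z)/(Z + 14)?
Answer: -279528/13 ≈ -21502.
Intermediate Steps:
F(Z) = 2*Z/(14 + Z) (F(Z) = (2*Z)/(14 + Z) = 2*Z/(14 + Z))
O = 76/13 (O = 46*(⅛) - 10*(-1/104) = 23/4 + 5/52 = 76/13 ≈ 5.8462)
c(G, y) = 76/13 + G + y (c(G, y) = (G + y) + 76/13 = 76/13 + G + y)
c(F(-7), -185) - 1*21321 = (76/13 + 2*(-7)/(14 - 7) - 185) - 1*21321 = (76/13 + 2*(-7)/7 - 185) - 21321 = (76/13 + 2*(-7)*(⅐) - 185) - 21321 = (76/13 - 2 - 185) - 21321 = -2355/13 - 21321 = -279528/13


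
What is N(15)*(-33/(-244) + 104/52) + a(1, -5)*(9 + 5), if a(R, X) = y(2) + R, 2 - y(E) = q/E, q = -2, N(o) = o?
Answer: 21479/244 ≈ 88.029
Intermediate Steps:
y(E) = 2 + 2/E (y(E) = 2 - (-2)/E = 2 + 2/E)
a(R, X) = 3 + R (a(R, X) = (2 + 2/2) + R = (2 + 2*(½)) + R = (2 + 1) + R = 3 + R)
N(15)*(-33/(-244) + 104/52) + a(1, -5)*(9 + 5) = 15*(-33/(-244) + 104/52) + (3 + 1)*(9 + 5) = 15*(-33*(-1/244) + 104*(1/52)) + 4*14 = 15*(33/244 + 2) + 56 = 15*(521/244) + 56 = 7815/244 + 56 = 21479/244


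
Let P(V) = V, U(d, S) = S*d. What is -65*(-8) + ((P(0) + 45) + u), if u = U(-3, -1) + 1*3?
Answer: 571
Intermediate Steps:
u = 6 (u = -1*(-3) + 1*3 = 3 + 3 = 6)
-65*(-8) + ((P(0) + 45) + u) = -65*(-8) + ((0 + 45) + 6) = 520 + (45 + 6) = 520 + 51 = 571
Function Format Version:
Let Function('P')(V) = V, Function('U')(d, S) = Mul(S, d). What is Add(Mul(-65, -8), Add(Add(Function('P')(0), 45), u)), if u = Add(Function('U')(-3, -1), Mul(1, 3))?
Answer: 571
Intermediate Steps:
u = 6 (u = Add(Mul(-1, -3), Mul(1, 3)) = Add(3, 3) = 6)
Add(Mul(-65, -8), Add(Add(Function('P')(0), 45), u)) = Add(Mul(-65, -8), Add(Add(0, 45), 6)) = Add(520, Add(45, 6)) = Add(520, 51) = 571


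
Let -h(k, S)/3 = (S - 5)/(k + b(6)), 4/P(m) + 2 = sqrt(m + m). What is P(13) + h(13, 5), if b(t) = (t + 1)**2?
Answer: 4/11 + 2*sqrt(26)/11 ≈ 1.2907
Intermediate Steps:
P(m) = 4/(-2 + sqrt(2)*sqrt(m)) (P(m) = 4/(-2 + sqrt(m + m)) = 4/(-2 + sqrt(2*m)) = 4/(-2 + sqrt(2)*sqrt(m)))
b(t) = (1 + t)**2
h(k, S) = -3*(-5 + S)/(49 + k) (h(k, S) = -3*(S - 5)/(k + (1 + 6)**2) = -3*(-5 + S)/(k + 7**2) = -3*(-5 + S)/(k + 49) = -3*(-5 + S)/(49 + k))
P(13) + h(13, 5) = 4/(-2 + sqrt(2)*sqrt(13)) + 3*(5 - 1*5)/(49 + 13) = 4/(-2 + sqrt(26)) + 3*(5 - 5)/62 = 4/(-2 + sqrt(26)) + 3*(1/62)*0 = 4/(-2 + sqrt(26)) + 0 = 4/(-2 + sqrt(26))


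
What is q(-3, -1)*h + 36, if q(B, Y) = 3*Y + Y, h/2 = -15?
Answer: 156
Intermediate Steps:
h = -30 (h = 2*(-15) = -30)
q(B, Y) = 4*Y
q(-3, -1)*h + 36 = (4*(-1))*(-30) + 36 = -4*(-30) + 36 = 120 + 36 = 156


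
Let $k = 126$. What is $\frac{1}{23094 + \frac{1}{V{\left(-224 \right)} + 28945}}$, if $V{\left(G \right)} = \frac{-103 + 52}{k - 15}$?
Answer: $\frac{1070948}{24732473149} \approx 4.3301 \cdot 10^{-5}$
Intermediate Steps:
$V{\left(G \right)} = - \frac{17}{37}$ ($V{\left(G \right)} = \frac{-103 + 52}{126 - 15} = - \frac{51}{111} = \left(-51\right) \frac{1}{111} = - \frac{17}{37}$)
$\frac{1}{23094 + \frac{1}{V{\left(-224 \right)} + 28945}} = \frac{1}{23094 + \frac{1}{- \frac{17}{37} + 28945}} = \frac{1}{23094 + \frac{1}{\frac{1070948}{37}}} = \frac{1}{23094 + \frac{37}{1070948}} = \frac{1}{\frac{24732473149}{1070948}} = \frac{1070948}{24732473149}$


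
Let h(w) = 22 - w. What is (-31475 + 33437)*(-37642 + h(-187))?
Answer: -73443546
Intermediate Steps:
(-31475 + 33437)*(-37642 + h(-187)) = (-31475 + 33437)*(-37642 + (22 - 1*(-187))) = 1962*(-37642 + (22 + 187)) = 1962*(-37642 + 209) = 1962*(-37433) = -73443546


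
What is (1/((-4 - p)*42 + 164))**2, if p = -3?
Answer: 1/14884 ≈ 6.7186e-5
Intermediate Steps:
(1/((-4 - p)*42 + 164))**2 = (1/((-4 - 1*(-3))*42 + 164))**2 = (1/((-4 + 3)*42 + 164))**2 = (1/(-1*42 + 164))**2 = (1/(-42 + 164))**2 = (1/122)**2 = 1/14884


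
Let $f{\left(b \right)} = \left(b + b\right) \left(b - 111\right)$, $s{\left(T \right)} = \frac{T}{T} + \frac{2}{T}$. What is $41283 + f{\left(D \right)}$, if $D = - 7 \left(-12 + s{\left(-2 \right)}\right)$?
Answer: $36747$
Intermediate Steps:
$s{\left(T \right)} = 1 + \frac{2}{T}$
$D = 84$ ($D = - 7 \left(-12 + \frac{2 - 2}{-2}\right) = - 7 \left(-12 - 0\right) = - 7 \left(-12 + 0\right) = \left(-7\right) \left(-12\right) = 84$)
$f{\left(b \right)} = 2 b \left(-111 + b\right)$
$41283 + f{\left(D \right)} = 41283 + 2 \cdot 84 \left(-111 + 84\right) = 41283 + 2 \cdot 84 \left(-27\right) = 41283 - 4536 = 36747$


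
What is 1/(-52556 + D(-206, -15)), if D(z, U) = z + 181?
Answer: -1/52581 ≈ -1.9018e-5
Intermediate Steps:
D(z, U) = 181 + z
1/(-52556 + D(-206, -15)) = 1/(-52556 + (181 - 206)) = 1/(-52556 - 25) = 1/(-52581) = -1/52581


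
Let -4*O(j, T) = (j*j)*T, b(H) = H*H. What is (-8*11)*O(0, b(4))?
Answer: 0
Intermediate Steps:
b(H) = H²
O(j, T) = -T*j²/4 (O(j, T) = -j*j*T/4 = -j²*T/4 = -T*j²/4)
(-8*11)*O(0, b(4)) = (-8*11)*(-¼*4²*0²) = -(-22)*16*0 = -88*0 = 0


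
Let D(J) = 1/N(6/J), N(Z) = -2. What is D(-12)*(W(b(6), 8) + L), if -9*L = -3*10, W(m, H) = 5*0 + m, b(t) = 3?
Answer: -19/6 ≈ -3.1667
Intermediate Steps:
W(m, H) = m (W(m, H) = 0 + m = m)
L = 10/3 (L = -(-1)*10/3 = -⅑*(-30) = 10/3 ≈ 3.3333)
D(J) = -½ (D(J) = 1/(-2) = -½)
D(-12)*(W(b(6), 8) + L) = -(3 + 10/3)/2 = -½*19/3 = -19/6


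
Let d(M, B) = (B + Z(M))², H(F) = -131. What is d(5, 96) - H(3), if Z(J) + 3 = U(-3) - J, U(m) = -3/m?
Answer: 8052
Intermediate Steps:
Z(J) = -2 - J (Z(J) = -3 + (-3/(-3) - J) = -3 + (-3*(-⅓) - J) = -3 + (1 - J) = -2 - J)
d(M, B) = (-2 + B - M)² (d(M, B) = (B + (-2 - M))² = (-2 + B - M)²)
d(5, 96) - H(3) = (2 + 5 - 1*96)² - 1*(-131) = (2 + 5 - 96)² + 131 = (-89)² + 131 = 7921 + 131 = 8052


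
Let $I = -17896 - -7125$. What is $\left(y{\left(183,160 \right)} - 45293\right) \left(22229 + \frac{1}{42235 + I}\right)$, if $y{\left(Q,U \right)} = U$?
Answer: $- \frac{31566618528181}{31464} \approx -1.0033 \cdot 10^{9}$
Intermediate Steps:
$I = -10771$ ($I = -17896 + 7125 = -10771$)
$\left(y{\left(183,160 \right)} - 45293\right) \left(22229 + \frac{1}{42235 + I}\right) = \left(160 - 45293\right) \left(22229 + \frac{1}{42235 - 10771}\right) = - 45133 \left(22229 + \frac{1}{31464}\right) = \left(-45133\right) \frac{699413257}{31464} = - \frac{31566618528181}{31464}$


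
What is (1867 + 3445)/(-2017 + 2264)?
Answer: 5312/247 ≈ 21.506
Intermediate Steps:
(1867 + 3445)/(-2017 + 2264) = 5312/247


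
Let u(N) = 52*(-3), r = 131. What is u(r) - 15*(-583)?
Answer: 8589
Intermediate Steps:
u(N) = -156
u(r) - 15*(-583) = -156 - 15*(-583) = -156 + 8745 = 8589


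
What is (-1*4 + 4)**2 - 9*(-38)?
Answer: 342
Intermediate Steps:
(-1*4 + 4)**2 - 9*(-38) = (-4 + 4)**2 + 342 = 0**2 + 342 = 0 + 342 = 342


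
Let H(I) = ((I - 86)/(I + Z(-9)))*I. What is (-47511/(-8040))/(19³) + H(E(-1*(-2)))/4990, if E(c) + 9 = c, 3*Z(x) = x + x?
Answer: -1093941393/119244812440 ≈ -0.0091739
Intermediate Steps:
Z(x) = 2*x/3 (Z(x) = (x + x)/3 = (2*x)/3 = 2*x/3)
E(c) = -9 + c
H(I) = I*(-86 + I)/(-6 + I) (H(I) = ((I - 86)/(I + (⅔)*(-9)))*I = ((-86 + I)/(I - 6))*I = ((-86 + I)/(-6 + I))*I = I*(-86 + I)/(-6 + I))
(-47511/(-8040))/(19³) + H(E(-1*(-2)))/4990 = (-47511/(-8040))/(19³) + ((-9 - 1*(-2))*(-86 + (-9 - 1*(-2)))/(-6 + (-9 - 1*(-2))))/4990 = -47511*(-1/8040)/6859 + ((-9 + 2)*(-86 + (-9 + 2))/(-6 + (-9 + 2)))*(1/4990) = (15837/2680)*(1/6859) - 7*(-86 - 7)/(-6 - 7)*(1/4990) = 15837/18382120 - 7*(-93)/(-13)*(1/4990) = 15837/18382120 - 7*(-1/13)*(-93)*(1/4990) = 15837/18382120 - 651/13*1/4990 = 15837/18382120 - 651/64870 = -1093941393/119244812440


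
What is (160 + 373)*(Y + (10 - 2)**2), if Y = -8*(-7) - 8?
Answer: 59696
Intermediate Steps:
Y = 48 (Y = 56 - 8 = 48)
(160 + 373)*(Y + (10 - 2)**2) = (160 + 373)*(48 + (10 - 2)**2) = 533*(48 + 8**2) = 533*(48 + 64) = 533*112 = 59696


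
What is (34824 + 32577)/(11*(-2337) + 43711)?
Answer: 67401/18004 ≈ 3.7437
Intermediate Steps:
(34824 + 32577)/(11*(-2337) + 43711) = 67401/(-25707 + 43711) = 67401/18004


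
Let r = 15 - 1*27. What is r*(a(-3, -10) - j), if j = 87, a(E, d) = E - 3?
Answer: 1116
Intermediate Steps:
a(E, d) = -3 + E
r = -12 (r = 15 - 27 = -12)
r*(a(-3, -10) - j) = -12*((-3 - 3) - 1*87) = -12*(-6 - 87) = -12*(-93) = 1116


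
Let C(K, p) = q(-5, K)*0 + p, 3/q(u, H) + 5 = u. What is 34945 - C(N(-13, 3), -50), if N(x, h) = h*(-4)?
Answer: 34995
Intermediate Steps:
N(x, h) = -4*h
q(u, H) = 3/(-5 + u)
C(K, p) = p (C(K, p) = (3/(-5 - 5))*0 + p = (3/(-10))*0 + p = (3*(-1/10))*0 + p = -3/10*0 + p = 0 + p = p)
34945 - C(N(-13, 3), -50) = 34945 - 1*(-50) = 34945 + 50 = 34995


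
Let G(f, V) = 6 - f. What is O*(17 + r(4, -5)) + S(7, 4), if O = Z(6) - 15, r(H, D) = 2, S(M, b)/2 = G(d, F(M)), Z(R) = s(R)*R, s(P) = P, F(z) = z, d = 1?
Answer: 409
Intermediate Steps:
Z(R) = R² (Z(R) = R*R = R²)
S(M, b) = 10 (S(M, b) = 2*(6 - 1*1) = 2*(6 - 1) = 2*5 = 10)
O = 21 (O = 6² - 15 = 36 - 15 = 21)
O*(17 + r(4, -5)) + S(7, 4) = 21*(17 + 2) + 10 = 21*19 + 10 = 399 + 10 = 409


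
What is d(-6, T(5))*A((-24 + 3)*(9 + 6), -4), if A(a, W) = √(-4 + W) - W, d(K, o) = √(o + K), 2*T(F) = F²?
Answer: √26*(2 + I*√2) ≈ 10.198 + 7.2111*I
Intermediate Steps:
T(F) = F²/2
d(K, o) = √(K + o)
d(-6, T(5))*A((-24 + 3)*(9 + 6), -4) = √(-6 + (½)*5²)*(√(-4 - 4) - 1*(-4)) = √(-6 + (½)*25)*(√(-8) + 4) = √(-6 + 25/2)*(2*I*√2 + 4) = √(13/2)*(4 + 2*I*√2) = (√26/2)*(4 + 2*I*√2) = √26*(4 + 2*I*√2)/2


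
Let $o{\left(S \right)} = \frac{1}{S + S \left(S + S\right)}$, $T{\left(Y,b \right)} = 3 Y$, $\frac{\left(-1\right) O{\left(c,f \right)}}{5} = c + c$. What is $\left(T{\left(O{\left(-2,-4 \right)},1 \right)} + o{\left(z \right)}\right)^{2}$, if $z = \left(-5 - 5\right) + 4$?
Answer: $\frac{15689521}{4356} \approx 3601.8$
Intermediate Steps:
$z = -6$ ($z = -10 + 4 = -6$)
$O{\left(c,f \right)} = - 10 c$ ($O{\left(c,f \right)} = - 5 \left(c + c\right) = - 5 \cdot 2 c = - 10 c$)
$o{\left(S \right)} = \frac{1}{S + 2 S^{2}}$ ($o{\left(S \right)} = \frac{1}{S + S 2 S} = \frac{1}{S + 2 S^{2}}$)
$\left(T{\left(O{\left(-2,-4 \right)},1 \right)} + o{\left(z \right)}\right)^{2} = \left(3 \left(\left(-10\right) \left(-2\right)\right) + \frac{1}{\left(-6\right) \left(1 + 2 \left(-6\right)\right)}\right)^{2} = \left(3 \cdot 20 - \frac{1}{6 \left(1 - 12\right)}\right)^{2} = \left(60 - \frac{1}{6 \left(-11\right)}\right)^{2} = \left(60 - - \frac{1}{66}\right)^{2} = \left(60 + \frac{1}{66}\right)^{2} = \left(\frac{3961}{66}\right)^{2} = \frac{15689521}{4356}$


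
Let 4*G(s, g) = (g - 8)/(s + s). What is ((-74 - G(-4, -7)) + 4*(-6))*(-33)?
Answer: 103983/32 ≈ 3249.5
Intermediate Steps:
G(s, g) = (-8 + g)/(8*s) (G(s, g) = ((g - 8)/(s + s))/4 = ((-8 + g)/((2*s)))/4 = ((-8 + g)*(1/(2*s)))/4 = ((-8 + g)/(2*s))/4 = (-8 + g)/(8*s))
((-74 - G(-4, -7)) + 4*(-6))*(-33) = ((-74 - (-8 - 7)/(8*(-4))) + 4*(-6))*(-33) = ((-74 - (-1)*(-15)/(8*4)) - 24)*(-33) = ((-74 - 1*15/32) - 24)*(-33) = ((-74 - 15/32) - 24)*(-33) = (-2383/32 - 24)*(-33) = -3151/32*(-33) = 103983/32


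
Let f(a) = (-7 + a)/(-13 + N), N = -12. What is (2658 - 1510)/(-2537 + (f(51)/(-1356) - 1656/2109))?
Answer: -244274925/539997364 ≈ -0.45236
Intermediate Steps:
f(a) = 7/25 - a/25 (f(a) = (-7 + a)/(-13 - 12) = (-7 + a)/(-25) = (-7 + a)*(-1/25) = 7/25 - a/25)
(2658 - 1510)/(-2537 + (f(51)/(-1356) - 1656/2109)) = (2658 - 1510)/(-2537 + ((7/25 - 1/25*51)/(-1356) - 1656/2109)) = 1148/(-2537 + ((7/25 - 51/25)*(-1/1356) - 1656*1/2109)) = 1148/(-2537 + (-44/25*(-1/1356) - 552/703)) = 1148/(-2537 + (11/8475 - 552/703)) = 1148/(-2537 - 4670467/5957925) = 1148/(-15119926192/5957925) = 1148*(-5957925/15119926192) = -244274925/539997364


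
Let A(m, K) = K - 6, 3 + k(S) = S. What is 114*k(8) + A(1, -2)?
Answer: 562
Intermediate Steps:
k(S) = -3 + S
A(m, K) = -6 + K
114*k(8) + A(1, -2) = 114*(-3 + 8) + (-6 - 2) = 114*5 - 8 = 570 - 8 = 562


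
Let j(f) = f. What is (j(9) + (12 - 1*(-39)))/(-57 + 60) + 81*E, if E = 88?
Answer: 7148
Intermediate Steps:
(j(9) + (12 - 1*(-39)))/(-57 + 60) + 81*E = (9 + (12 - 1*(-39)))/(-57 + 60) + 81*88 = (9 + (12 + 39))/3 + 7128 = (9 + 51)*(⅓) + 7128 = 60*(⅓) + 7128 = 20 + 7128 = 7148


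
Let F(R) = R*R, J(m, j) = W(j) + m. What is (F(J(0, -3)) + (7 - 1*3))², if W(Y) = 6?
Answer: 1600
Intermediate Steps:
J(m, j) = 6 + m
F(R) = R²
(F(J(0, -3)) + (7 - 1*3))² = ((6 + 0)² + (7 - 1*3))² = (6² + (7 - 3))² = (36 + 4)² = 40² = 1600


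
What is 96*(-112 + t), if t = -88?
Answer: -19200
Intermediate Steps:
96*(-112 + t) = 96*(-112 - 88) = 96*(-200) = -19200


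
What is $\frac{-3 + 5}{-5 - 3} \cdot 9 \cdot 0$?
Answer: $0$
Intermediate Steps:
$\frac{-3 + 5}{-5 - 3} \cdot 9 \cdot 0 = \frac{2}{-8} \cdot 9 \cdot 0 = 2 \left(- \frac{1}{8}\right) 9 \cdot 0 = \left(- \frac{1}{4}\right) 9 \cdot 0 = \left(- \frac{9}{4}\right) 0 = 0$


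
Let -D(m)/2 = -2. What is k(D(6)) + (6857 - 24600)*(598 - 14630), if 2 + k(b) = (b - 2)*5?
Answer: 248969784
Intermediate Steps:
D(m) = 4 (D(m) = -2*(-2) = 4)
k(b) = -12 + 5*b (k(b) = -2 + (b - 2)*5 = -2 + (-2 + b)*5 = -2 + (-10 + 5*b) = -12 + 5*b)
k(D(6)) + (6857 - 24600)*(598 - 14630) = (-12 + 5*4) + (6857 - 24600)*(598 - 14630) = (-12 + 20) - 17743*(-14032) = 8 + 248969776 = 248969784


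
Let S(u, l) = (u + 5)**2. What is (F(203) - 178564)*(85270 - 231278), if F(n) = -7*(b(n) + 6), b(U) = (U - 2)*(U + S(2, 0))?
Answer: 77847085360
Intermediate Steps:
S(u, l) = (5 + u)**2
b(U) = (-2 + U)*(49 + U) (b(U) = (U - 2)*(U + (5 + 2)**2) = (-2 + U)*(U + 7**2) = (-2 + U)*(U + 49) = (-2 + U)*(49 + U))
F(n) = 644 - 329*n - 7*n**2 (F(n) = -7*((-98 + n**2 + 47*n) + 6) = -7*(-92 + n**2 + 47*n) = 644 - 329*n - 7*n**2)
(F(203) - 178564)*(85270 - 231278) = ((644 - 329*203 - 7*203**2) - 178564)*(85270 - 231278) = ((644 - 66787 - 7*41209) - 178564)*(-146008) = ((644 - 66787 - 288463) - 178564)*(-146008) = (-354606 - 178564)*(-146008) = -533170*(-146008) = 77847085360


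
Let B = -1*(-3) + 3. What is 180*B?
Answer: 1080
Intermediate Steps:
B = 6 (B = 3 + 3 = 6)
180*B = 180*6 = 1080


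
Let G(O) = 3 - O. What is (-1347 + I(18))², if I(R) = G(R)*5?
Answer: 2022084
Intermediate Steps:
I(R) = 15 - 5*R (I(R) = (3 - R)*5 = 15 - 5*R)
(-1347 + I(18))² = (-1347 + (15 - 5*18))² = (-1347 + (15 - 90))² = (-1347 - 75)² = (-1422)² = 2022084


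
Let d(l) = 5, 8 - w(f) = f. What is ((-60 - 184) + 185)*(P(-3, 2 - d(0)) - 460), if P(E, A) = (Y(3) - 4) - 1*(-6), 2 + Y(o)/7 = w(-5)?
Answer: 22479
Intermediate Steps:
w(f) = 8 - f
Y(o) = 77 (Y(o) = -14 + 7*(8 - 1*(-5)) = -14 + 7*(8 + 5) = -14 + 7*13 = -14 + 91 = 77)
P(E, A) = 79 (P(E, A) = (77 - 4) - 1*(-6) = 73 + 6 = 79)
((-60 - 184) + 185)*(P(-3, 2 - d(0)) - 460) = ((-60 - 184) + 185)*(79 - 460) = (-244 + 185)*(-381) = -59*(-381) = 22479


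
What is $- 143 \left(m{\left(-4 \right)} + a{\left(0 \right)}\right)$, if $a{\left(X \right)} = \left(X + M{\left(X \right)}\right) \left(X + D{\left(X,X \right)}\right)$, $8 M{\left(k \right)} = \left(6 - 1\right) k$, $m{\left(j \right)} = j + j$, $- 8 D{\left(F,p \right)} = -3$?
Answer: $1144$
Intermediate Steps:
$D{\left(F,p \right)} = \frac{3}{8}$ ($D{\left(F,p \right)} = \left(- \frac{1}{8}\right) \left(-3\right) = \frac{3}{8}$)
$m{\left(j \right)} = 2 j$
$M{\left(k \right)} = \frac{5 k}{8}$ ($M{\left(k \right)} = \frac{\left(6 - 1\right) k}{8} = \frac{5 k}{8}$)
$a{\left(X \right)} = \frac{13 X \left(\frac{3}{8} + X\right)}{8}$ ($a{\left(X \right)} = \left(X + \frac{5 X}{8}\right) \left(X + \frac{3}{8}\right) = \frac{13 X}{8} \left(\frac{3}{8} + X\right) = \frac{13 X \left(\frac{3}{8} + X\right)}{8}$)
$- 143 \left(m{\left(-4 \right)} + a{\left(0 \right)}\right) = - 143 \left(2 \left(-4\right) + \frac{13}{64} \cdot 0 \left(3 + 8 \cdot 0\right)\right) = - 143 \left(-8 + \frac{13}{64} \cdot 0 \left(3 + 0\right)\right) = - 143 \left(-8 + \frac{13}{64} \cdot 0 \cdot 3\right) = - 143 \left(-8 + 0\right) = \left(-143\right) \left(-8\right) = 1144$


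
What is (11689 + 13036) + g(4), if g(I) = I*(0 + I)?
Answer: 24741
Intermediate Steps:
g(I) = I² (g(I) = I*I = I²)
(11689 + 13036) + g(4) = (11689 + 13036) + 4² = 24725 + 16 = 24741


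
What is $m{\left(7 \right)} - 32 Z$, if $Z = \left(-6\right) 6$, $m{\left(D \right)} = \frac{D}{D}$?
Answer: $1153$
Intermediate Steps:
$m{\left(D \right)} = 1$
$Z = -36$
$m{\left(7 \right)} - 32 Z = 1 - -1152 = 1 + 1152 = 1153$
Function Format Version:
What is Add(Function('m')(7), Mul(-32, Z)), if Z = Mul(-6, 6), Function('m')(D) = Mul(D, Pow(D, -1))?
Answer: 1153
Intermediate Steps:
Function('m')(D) = 1
Z = -36
Add(Function('m')(7), Mul(-32, Z)) = Add(1, Mul(-32, -36)) = Add(1, 1152) = 1153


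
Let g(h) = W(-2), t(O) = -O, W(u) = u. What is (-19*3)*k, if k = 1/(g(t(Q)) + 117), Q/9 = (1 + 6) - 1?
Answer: -57/115 ≈ -0.49565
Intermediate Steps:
Q = 54 (Q = 9*((1 + 6) - 1) = 9*(7 - 1) = 9*6 = 54)
g(h) = -2
k = 1/115 (k = 1/(-2 + 117) = 1/115 ≈ 0.0086956)
(-19*3)*k = -19*3*(1/115) = -57*1/115 = -57/115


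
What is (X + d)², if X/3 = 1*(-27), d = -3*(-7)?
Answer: 3600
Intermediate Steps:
d = 21
X = -81 (X = 3*(1*(-27)) = 3*(-27) = -81)
(X + d)² = (-81 + 21)² = (-60)² = 3600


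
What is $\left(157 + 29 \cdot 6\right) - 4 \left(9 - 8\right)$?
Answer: $327$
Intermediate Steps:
$\left(157 + 29 \cdot 6\right) - 4 \left(9 - 8\right) = \left(157 + 174\right) - 4 = 331 - 4 = 327$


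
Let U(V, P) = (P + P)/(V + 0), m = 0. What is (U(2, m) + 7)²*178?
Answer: 8722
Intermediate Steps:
U(V, P) = 2*P/V (U(V, P) = (2*P)/V = 2*P/V)
(U(2, m) + 7)²*178 = (2*0/2 + 7)²*178 = (2*0*(½) + 7)²*178 = (0 + 7)²*178 = 7²*178 = 49*178 = 8722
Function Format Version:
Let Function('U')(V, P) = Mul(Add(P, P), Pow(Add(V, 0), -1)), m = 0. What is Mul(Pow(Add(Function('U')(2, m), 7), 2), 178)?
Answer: 8722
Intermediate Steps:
Function('U')(V, P) = Mul(2, P, Pow(V, -1)) (Function('U')(V, P) = Mul(Mul(2, P), Pow(V, -1)) = Mul(2, P, Pow(V, -1)))
Mul(Pow(Add(Function('U')(2, m), 7), 2), 178) = Mul(Pow(Add(Mul(2, 0, Pow(2, -1)), 7), 2), 178) = Mul(Pow(Add(Mul(2, 0, Rational(1, 2)), 7), 2), 178) = Mul(Pow(Add(0, 7), 2), 178) = Mul(Pow(7, 2), 178) = Mul(49, 178) = 8722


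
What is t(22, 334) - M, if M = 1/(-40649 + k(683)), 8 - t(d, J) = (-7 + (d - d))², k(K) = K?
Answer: -1638605/39966 ≈ -41.000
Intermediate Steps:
t(d, J) = -41 (t(d, J) = 8 - (-7 + (d - d))² = 8 - (-7 + 0)² = 8 - 1*(-7)² = 8 - 1*49 = 8 - 49 = -41)
M = -1/39966 (M = 1/(-40649 + 683) = 1/(-39966) = -1/39966 ≈ -2.5021e-5)
t(22, 334) - M = -41 - 1*(-1/39966) = -41 + 1/39966 = -1638605/39966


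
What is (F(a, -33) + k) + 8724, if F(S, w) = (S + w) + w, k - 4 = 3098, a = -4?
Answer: 11756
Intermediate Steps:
k = 3102 (k = 4 + 3098 = 3102)
F(S, w) = S + 2*w
(F(a, -33) + k) + 8724 = ((-4 + 2*(-33)) + 3102) + 8724 = ((-4 - 66) + 3102) + 8724 = (-70 + 3102) + 8724 = 3032 + 8724 = 11756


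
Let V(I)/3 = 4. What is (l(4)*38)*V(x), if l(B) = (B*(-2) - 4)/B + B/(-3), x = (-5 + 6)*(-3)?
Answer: -1976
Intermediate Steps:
x = -3 (x = 1*(-3) = -3)
l(B) = -B/3 + (-4 - 2*B)/B (l(B) = (-2*B - 4)/B + B*(-1/3) = (-4 - 2*B)/B - B/3 = -B/3 + (-4 - 2*B)/B)
V(I) = 12 (V(I) = 3*4 = 12)
(l(4)*38)*V(x) = ((-2 - 4/4 - 1/3*4)*38)*12 = ((-2 - 4*1/4 - 4/3)*38)*12 = ((-2 - 1 - 4/3)*38)*12 = -13/3*38*12 = -494/3*12 = -1976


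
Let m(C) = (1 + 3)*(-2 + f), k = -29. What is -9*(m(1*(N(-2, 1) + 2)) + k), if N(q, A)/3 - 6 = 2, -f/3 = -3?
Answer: 9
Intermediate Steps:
f = 9 (f = -3*(-3) = 9)
N(q, A) = 24 (N(q, A) = 18 + 3*2 = 18 + 6 = 24)
m(C) = 28 (m(C) = (1 + 3)*(-2 + 9) = 4*7 = 28)
-9*(m(1*(N(-2, 1) + 2)) + k) = -9*(28 - 29) = -9*(-1) = 9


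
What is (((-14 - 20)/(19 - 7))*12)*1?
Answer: -34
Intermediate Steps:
(((-14 - 20)/(19 - 7))*12)*1 = (-34/12*12)*1 = (-34*1/12*12)*1 = -17/6*12*1 = -34*1 = -34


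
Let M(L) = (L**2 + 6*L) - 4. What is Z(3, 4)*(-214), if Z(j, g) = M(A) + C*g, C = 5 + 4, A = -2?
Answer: -5136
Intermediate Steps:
C = 9
M(L) = -4 + L**2 + 6*L
Z(j, g) = -12 + 9*g (Z(j, g) = (-4 + (-2)**2 + 6*(-2)) + 9*g = (-4 + 4 - 12) + 9*g = -12 + 9*g)
Z(3, 4)*(-214) = (-12 + 9*4)*(-214) = (-12 + 36)*(-214) = 24*(-214) = -5136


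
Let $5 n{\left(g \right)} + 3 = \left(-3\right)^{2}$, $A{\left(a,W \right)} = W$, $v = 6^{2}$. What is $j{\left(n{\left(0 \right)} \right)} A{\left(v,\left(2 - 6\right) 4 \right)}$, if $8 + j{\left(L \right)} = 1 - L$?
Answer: $\frac{656}{5} \approx 131.2$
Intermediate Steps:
$v = 36$
$n{\left(g \right)} = \frac{6}{5}$ ($n{\left(g \right)} = - \frac{3}{5} + \frac{\left(-3\right)^{2}}{5} = - \frac{3}{5} + \frac{1}{5} \cdot 9 = - \frac{3}{5} + \frac{9}{5} = \frac{6}{5}$)
$j{\left(L \right)} = -7 - L$ ($j{\left(L \right)} = -8 - \left(-1 + L\right) = -7 - L$)
$j{\left(n{\left(0 \right)} \right)} A{\left(v,\left(2 - 6\right) 4 \right)} = \left(-7 - \frac{6}{5}\right) \left(2 - 6\right) 4 = \left(-7 - \frac{6}{5}\right) \left(\left(-4\right) 4\right) = \left(- \frac{41}{5}\right) \left(-16\right) = \frac{656}{5}$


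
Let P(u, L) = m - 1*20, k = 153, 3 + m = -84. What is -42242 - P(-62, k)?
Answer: -42135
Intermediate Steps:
m = -87 (m = -3 - 84 = -87)
P(u, L) = -107 (P(u, L) = -87 - 1*20 = -87 - 20 = -107)
-42242 - P(-62, k) = -42242 - 1*(-107) = -42242 + 107 = -42135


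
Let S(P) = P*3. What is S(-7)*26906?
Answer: -565026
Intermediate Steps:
S(P) = 3*P
S(-7)*26906 = (3*(-7))*26906 = -21*26906 = -565026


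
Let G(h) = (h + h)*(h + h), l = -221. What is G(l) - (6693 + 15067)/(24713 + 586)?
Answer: 4942492076/25299 ≈ 1.9536e+5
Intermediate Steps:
G(h) = 4*h² (G(h) = (2*h)*(2*h) = 4*h²)
G(l) - (6693 + 15067)/(24713 + 586) = 4*(-221)² - (6693 + 15067)/(24713 + 586) = 4*48841 - 21760/25299 = 195364 - 21760/25299 = 4942492076/25299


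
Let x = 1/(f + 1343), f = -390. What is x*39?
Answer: 39/953 ≈ 0.040923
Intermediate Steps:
x = 1/953 (x = 1/(-390 + 1343) = 1/953 ≈ 0.0010493)
x*39 = (1/953)*39 = 39/953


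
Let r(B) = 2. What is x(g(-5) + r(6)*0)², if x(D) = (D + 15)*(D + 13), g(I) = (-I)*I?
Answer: 14400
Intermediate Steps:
g(I) = -I²
x(D) = (13 + D)*(15 + D) (x(D) = (15 + D)*(13 + D) = (13 + D)*(15 + D))
x(g(-5) + r(6)*0)² = (195 + (-1*(-5)² + 2*0)² + 28*(-1*(-5)² + 2*0))² = (195 + (-1*25 + 0)² + 28*(-1*25 + 0))² = (195 + (-25 + 0)² + 28*(-25 + 0))² = (195 + (-25)² + 28*(-25))² = (195 + 625 - 700)² = 120² = 14400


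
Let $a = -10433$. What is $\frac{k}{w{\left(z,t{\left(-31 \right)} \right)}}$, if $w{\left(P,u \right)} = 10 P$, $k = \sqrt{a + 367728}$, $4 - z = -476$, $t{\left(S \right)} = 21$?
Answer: $\frac{\sqrt{357295}}{4800} \approx 0.12453$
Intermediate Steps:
$z = 480$ ($z = 4 - -476 = 4 + 476 = 480$)
$k = \sqrt{357295}$ ($k = \sqrt{-10433 + 367728} = \sqrt{357295} \approx 597.74$)
$\frac{k}{w{\left(z,t{\left(-31 \right)} \right)}} = \frac{\sqrt{357295}}{10 \cdot 480} = \frac{\sqrt{357295}}{4800}$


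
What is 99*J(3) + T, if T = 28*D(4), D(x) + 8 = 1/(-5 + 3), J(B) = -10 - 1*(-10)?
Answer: -238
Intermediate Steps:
J(B) = 0 (J(B) = -10 + 10 = 0)
D(x) = -17/2 (D(x) = -8 + 1/(-5 + 3) = -8 + 1/(-2) = -8 - ½ = -17/2)
T = -238 (T = 28*(-17/2) = -238)
99*J(3) + T = 99*0 - 238 = 0 - 238 = -238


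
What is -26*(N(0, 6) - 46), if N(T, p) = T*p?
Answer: 1196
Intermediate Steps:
-26*(N(0, 6) - 46) = -26*(0*6 - 46) = -26*(0 - 46) = -26*(-46) = 1196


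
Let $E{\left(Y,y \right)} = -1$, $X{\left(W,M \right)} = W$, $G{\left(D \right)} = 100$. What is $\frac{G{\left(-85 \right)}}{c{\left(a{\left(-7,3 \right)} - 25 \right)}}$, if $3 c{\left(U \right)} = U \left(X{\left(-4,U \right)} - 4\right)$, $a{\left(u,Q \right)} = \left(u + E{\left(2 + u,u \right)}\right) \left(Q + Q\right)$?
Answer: $\frac{75}{146} \approx 0.5137$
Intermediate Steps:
$a{\left(u,Q \right)} = 2 Q \left(-1 + u\right)$ ($a{\left(u,Q \right)} = \left(u - 1\right) \left(Q + Q\right) = \left(-1 + u\right) 2 Q = 2 Q \left(-1 + u\right)$)
$c{\left(U \right)} = - \frac{8 U}{3}$ ($c{\left(U \right)} = \frac{U \left(-4 - 4\right)}{3} = \frac{U \left(-8\right)}{3} = \frac{\left(-8\right) U}{3} = - \frac{8 U}{3}$)
$\frac{G{\left(-85 \right)}}{c{\left(a{\left(-7,3 \right)} - 25 \right)}} = \frac{100}{\left(- \frac{8}{3}\right) \left(2 \cdot 3 \left(-1 - 7\right) - 25\right)} = \frac{100}{\left(- \frac{8}{3}\right) \left(2 \cdot 3 \left(-8\right) - 25\right)} = \frac{100}{\left(- \frac{8}{3}\right) \left(-48 - 25\right)} = \frac{100}{\left(- \frac{8}{3}\right) \left(-73\right)} = \frac{100}{\frac{584}{3}} = 100 \cdot \frac{3}{584} = \frac{75}{146}$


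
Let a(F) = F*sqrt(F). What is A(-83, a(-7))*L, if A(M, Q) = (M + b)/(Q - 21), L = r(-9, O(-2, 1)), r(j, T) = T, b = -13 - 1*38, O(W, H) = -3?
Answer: -603/56 + 201*I*sqrt(7)/56 ≈ -10.768 + 9.4964*I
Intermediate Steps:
b = -51 (b = -13 - 38 = -51)
a(F) = F**(3/2)
L = -3
A(M, Q) = (-51 + M)/(-21 + Q) (A(M, Q) = (M - 51)/(Q - 21) = (-51 + M)/(-21 + Q))
A(-83, a(-7))*L = ((-51 - 83)/(-21 + (-7)**(3/2)))*(-3) = (-134/(-21 - 7*I*sqrt(7)))*(-3) = -134/(-21 - 7*I*sqrt(7))*(-3) = 402/(-21 - 7*I*sqrt(7))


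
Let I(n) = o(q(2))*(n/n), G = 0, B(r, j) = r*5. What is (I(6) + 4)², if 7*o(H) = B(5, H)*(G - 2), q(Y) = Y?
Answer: 484/49 ≈ 9.8775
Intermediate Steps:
B(r, j) = 5*r
o(H) = -50/7 (o(H) = ((5*5)*(0 - 2))/7 = (25*(-2))/7 = (⅐)*(-50) = -50/7)
I(n) = -50/7 (I(n) = -50*n/(7*n) = -50/7*1 = -50/7)
(I(6) + 4)² = (-50/7 + 4)² = (-22/7)² = 484/49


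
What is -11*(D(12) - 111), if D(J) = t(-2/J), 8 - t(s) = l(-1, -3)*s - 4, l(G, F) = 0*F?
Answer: 1089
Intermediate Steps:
l(G, F) = 0
t(s) = 12 (t(s) = 8 - (0*s - 4) = 8 - (0 - 4) = 8 - 1*(-4) = 8 + 4 = 12)
D(J) = 12
-11*(D(12) - 111) = -11*(12 - 111) = -11*(-99) = 1089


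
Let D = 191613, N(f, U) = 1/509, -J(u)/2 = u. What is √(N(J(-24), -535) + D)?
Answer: √49643288162/509 ≈ 437.74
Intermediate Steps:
J(u) = -2*u
N(f, U) = 1/509
√(N(J(-24), -535) + D) = √(1/509 + 191613) = √(97531018/509) = √49643288162/509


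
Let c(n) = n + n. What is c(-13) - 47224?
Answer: -47250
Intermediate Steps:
c(n) = 2*n
c(-13) - 47224 = 2*(-13) - 47224 = -26 - 47224 = -47250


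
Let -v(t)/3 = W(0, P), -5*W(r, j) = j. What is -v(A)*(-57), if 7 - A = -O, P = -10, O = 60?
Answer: -342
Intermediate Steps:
A = 67 (A = 7 - (-1)*60 = 7 - 1*(-60) = 7 + 60 = 67)
W(r, j) = -j/5
v(t) = -6 (v(t) = -(-3)*(-10)/5 = -3*2 = -6)
-v(A)*(-57) = -(-6)*(-57) = -1*342 = -342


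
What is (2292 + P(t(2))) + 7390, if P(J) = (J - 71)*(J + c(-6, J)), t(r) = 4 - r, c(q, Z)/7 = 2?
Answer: 8578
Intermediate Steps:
c(q, Z) = 14 (c(q, Z) = 7*2 = 14)
P(J) = (-71 + J)*(14 + J) (P(J) = (J - 71)*(J + 14) = (-71 + J)*(14 + J))
(2292 + P(t(2))) + 7390 = (2292 + (-994 + (4 - 1*2)² - 57*(4 - 1*2))) + 7390 = (2292 + (-994 + (4 - 2)² - 57*(4 - 2))) + 7390 = (2292 + (-994 + 2² - 57*2)) + 7390 = (2292 + (-994 + 4 - 114)) + 7390 = (2292 - 1104) + 7390 = 1188 + 7390 = 8578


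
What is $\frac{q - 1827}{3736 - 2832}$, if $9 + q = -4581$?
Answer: $- \frac{6417}{904} \approx -7.0984$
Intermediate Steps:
$q = -4590$ ($q = -9 - 4581 = -4590$)
$\frac{q - 1827}{3736 - 2832} = \frac{-4590 - 1827}{3736 - 2832} = - \frac{6417}{904}$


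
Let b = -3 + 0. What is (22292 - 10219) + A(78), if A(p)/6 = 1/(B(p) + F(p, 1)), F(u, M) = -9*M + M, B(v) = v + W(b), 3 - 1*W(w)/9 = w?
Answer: 748529/62 ≈ 12073.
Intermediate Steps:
b = -3
W(w) = 27 - 9*w
B(v) = 54 + v (B(v) = v + (27 - 9*(-3)) = v + (27 + 27) = v + 54 = 54 + v)
F(u, M) = -8*M
A(p) = 6/(46 + p) (A(p) = 6/((54 + p) - 8*1) = 6/((54 + p) - 8) = 6/(46 + p))
(22292 - 10219) + A(78) = (22292 - 10219) + 6/(46 + 78) = 12073 + 6/124 = 12073 + 6*(1/124) = 12073 + 3/62 = 748529/62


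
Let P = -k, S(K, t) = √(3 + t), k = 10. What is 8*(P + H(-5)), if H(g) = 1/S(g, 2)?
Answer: -80 + 8*√5/5 ≈ -76.422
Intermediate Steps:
P = -10 (P = -1*10 = -10)
H(g) = √5/5 (H(g) = 1/(√(3 + 2)) = 1/(√5) = √5/5)
8*(P + H(-5)) = 8*(-10 + √5/5) = -80 + 8*√5/5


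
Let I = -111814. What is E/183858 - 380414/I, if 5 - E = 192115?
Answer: 12115392418/5139474603 ≈ 2.3573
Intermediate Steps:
E = -192110 (E = 5 - 1*192115 = 5 - 192115 = -192110)
E/183858 - 380414/I = -192110/183858 - 380414/(-111814) = -192110*1/183858 - 380414*(-1/111814) = -96055/91929 + 190207/55907 = 12115392418/5139474603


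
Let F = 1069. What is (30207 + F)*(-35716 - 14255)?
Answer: -1562892996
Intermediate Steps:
(30207 + F)*(-35716 - 14255) = (30207 + 1069)*(-35716 - 14255) = 31276*(-49971) = -1562892996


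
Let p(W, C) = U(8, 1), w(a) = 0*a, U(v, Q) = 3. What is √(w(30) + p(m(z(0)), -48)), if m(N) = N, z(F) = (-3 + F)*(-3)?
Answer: √3 ≈ 1.7320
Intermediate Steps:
w(a) = 0
z(F) = 9 - 3*F
p(W, C) = 3
√(w(30) + p(m(z(0)), -48)) = √(0 + 3) = √3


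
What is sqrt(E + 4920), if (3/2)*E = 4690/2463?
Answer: 2*sqrt(7463559115)/2463 ≈ 70.152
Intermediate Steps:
E = 9380/7389 (E = 2*(4690/2463)/3 = 2*(4690*(1/2463))/3 = (2/3)*(4690/2463) = 9380/7389 ≈ 1.2695)
sqrt(E + 4920) = sqrt(9380/7389 + 4920) = sqrt(36363260/7389) = 2*sqrt(7463559115)/2463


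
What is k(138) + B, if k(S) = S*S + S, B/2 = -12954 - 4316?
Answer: -15358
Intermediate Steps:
B = -34540 (B = 2*(-12954 - 4316) = 2*(-17270) = -34540)
k(S) = S + S² (k(S) = S² + S = S + S²)
k(138) + B = 138*(1 + 138) - 34540 = 138*139 - 34540 = 19182 - 34540 = -15358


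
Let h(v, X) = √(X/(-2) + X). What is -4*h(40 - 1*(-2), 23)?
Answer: -2*√46 ≈ -13.565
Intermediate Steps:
h(v, X) = √2*√X/2 (h(v, X) = √(X*(-½) + X) = √(-X/2 + X) = √(X/2) = √2*√X/2)
-4*h(40 - 1*(-2), 23) = -2*√2*√23 = -2*√46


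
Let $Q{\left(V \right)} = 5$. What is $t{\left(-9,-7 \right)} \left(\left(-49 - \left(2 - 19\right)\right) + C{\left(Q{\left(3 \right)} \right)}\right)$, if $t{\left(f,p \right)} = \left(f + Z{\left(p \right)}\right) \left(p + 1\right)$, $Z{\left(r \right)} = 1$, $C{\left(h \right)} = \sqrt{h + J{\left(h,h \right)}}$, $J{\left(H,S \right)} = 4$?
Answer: $-1392$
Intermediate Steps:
$C{\left(h \right)} = \sqrt{4 + h}$ ($C{\left(h \right)} = \sqrt{h + 4} = \sqrt{4 + h}$)
$t{\left(f,p \right)} = \left(1 + f\right) \left(1 + p\right)$ ($t{\left(f,p \right)} = \left(f + 1\right) \left(p + 1\right) = \left(1 + f\right) \left(1 + p\right)$)
$t{\left(-9,-7 \right)} \left(\left(-49 - \left(2 - 19\right)\right) + C{\left(Q{\left(3 \right)} \right)}\right) = \left(1 - 9 - 7 - -63\right) \left(\left(-49 - \left(2 - 19\right)\right) + \sqrt{4 + 5}\right) = \left(1 - 9 - 7 + 63\right) \left(\left(-49 - -17\right) + \sqrt{9}\right) = 48 \left(\left(-49 + 17\right) + 3\right) = 48 \left(-32 + 3\right) = 48 \left(-29\right) = -1392$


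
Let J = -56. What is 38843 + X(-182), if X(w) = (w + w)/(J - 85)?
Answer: 5477227/141 ≈ 38846.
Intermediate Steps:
X(w) = -2*w/141 (X(w) = (w + w)/(-56 - 85) = (2*w)/(-141) = (2*w)*(-1/141) = -2*w/141)
38843 + X(-182) = 38843 - 2/141*(-182) = 38843 + 364/141 = 5477227/141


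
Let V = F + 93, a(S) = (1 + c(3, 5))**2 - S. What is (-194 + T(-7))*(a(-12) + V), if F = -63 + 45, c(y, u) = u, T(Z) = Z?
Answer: -24723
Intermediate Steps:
F = -18
a(S) = 36 - S (a(S) = (1 + 5)**2 - S = 6**2 - S = 36 - S)
V = 75 (V = -18 + 93 = 75)
(-194 + T(-7))*(a(-12) + V) = (-194 - 7)*((36 - 1*(-12)) + 75) = -201*((36 + 12) + 75) = -201*(48 + 75) = -201*123 = -24723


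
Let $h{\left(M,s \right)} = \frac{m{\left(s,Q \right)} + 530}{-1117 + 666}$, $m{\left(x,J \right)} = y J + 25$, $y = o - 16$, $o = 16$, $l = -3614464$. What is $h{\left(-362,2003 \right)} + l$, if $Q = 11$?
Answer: $- \frac{1630123819}{451} \approx -3.6145 \cdot 10^{6}$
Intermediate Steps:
$y = 0$ ($y = 16 - 16 = 0$)
$m{\left(x,J \right)} = 25$ ($m{\left(x,J \right)} = 0 J + 25 = 0 + 25 = 25$)
$h{\left(M,s \right)} = - \frac{555}{451}$ ($h{\left(M,s \right)} = \frac{25 + 530}{-1117 + 666} = \frac{555}{-451} = 555 \left(- \frac{1}{451}\right) = - \frac{555}{451}$)
$h{\left(-362,2003 \right)} + l = - \frac{555}{451} - 3614464 = - \frac{1630123819}{451}$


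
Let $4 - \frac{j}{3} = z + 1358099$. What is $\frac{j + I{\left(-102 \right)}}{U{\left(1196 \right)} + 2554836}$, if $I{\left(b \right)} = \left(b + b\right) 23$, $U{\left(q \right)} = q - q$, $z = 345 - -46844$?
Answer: $- \frac{351712}{212903} \approx -1.652$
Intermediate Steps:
$z = 47189$ ($z = 345 + 46844 = 47189$)
$U{\left(q \right)} = 0$
$j = -4215852$ ($j = 12 - 3 \left(47189 + 1358099\right) = 12 - 4215864 = -4215852$)
$I{\left(b \right)} = 46 b$ ($I{\left(b \right)} = 2 b 23 = 46 b$)
$\frac{j + I{\left(-102 \right)}}{U{\left(1196 \right)} + 2554836} = \frac{-4215852 + 46 \left(-102\right)}{0 + 2554836} = \frac{-4215852 - 4692}{2554836} = \left(-4220544\right) \frac{1}{2554836} = - \frac{351712}{212903}$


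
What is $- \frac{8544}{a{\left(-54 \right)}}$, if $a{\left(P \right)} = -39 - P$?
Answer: $- \frac{2848}{5} \approx -569.6$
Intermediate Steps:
$- \frac{8544}{a{\left(-54 \right)}} = - \frac{8544}{-39 - -54} = - \frac{8544}{-39 + 54} = - \frac{8544}{15} = \left(-8544\right) \frac{1}{15} = - \frac{2848}{5}$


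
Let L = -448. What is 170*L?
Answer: -76160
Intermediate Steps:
170*L = 170*(-448) = -76160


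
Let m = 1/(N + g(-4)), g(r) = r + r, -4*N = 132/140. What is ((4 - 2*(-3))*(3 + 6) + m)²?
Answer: 10739176900/1329409 ≈ 8078.2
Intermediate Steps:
N = -33/140 ≈ -0.23571
g(r) = 2*r
m = -140/1153 (m = 1/(-33/140 + 2*(-4)) = 1/(-33/140 - 8) = 1/(-1153/140) = -140/1153 ≈ -0.12142)
((4 - 2*(-3))*(3 + 6) + m)² = ((4 - 2*(-3))*(3 + 6) - 140/1153)² = ((4 + 6)*9 - 140/1153)² = (10*9 - 140/1153)² = (90 - 140/1153)² = (103630/1153)² = 10739176900/1329409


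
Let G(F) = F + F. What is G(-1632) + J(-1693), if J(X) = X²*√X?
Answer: -3264 + 2866249*I*√1693 ≈ -3264.0 + 1.1793e+8*I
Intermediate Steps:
J(X) = X^(5/2)
G(F) = 2*F
G(-1632) + J(-1693) = 2*(-1632) + (-1693)^(5/2) = -3264 + 2866249*I*√1693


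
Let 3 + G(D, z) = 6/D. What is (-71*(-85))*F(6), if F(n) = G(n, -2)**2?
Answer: 24140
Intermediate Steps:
G(D, z) = -3 + 6/D
F(n) = (-3 + 6/n)**2
(-71*(-85))*F(6) = (-71*(-85))*(9*(-2 + 6)**2/6**2) = 6035*(9*(1/36)*4**2) = 6035*(9*(1/36)*16) = 6035*4 = 24140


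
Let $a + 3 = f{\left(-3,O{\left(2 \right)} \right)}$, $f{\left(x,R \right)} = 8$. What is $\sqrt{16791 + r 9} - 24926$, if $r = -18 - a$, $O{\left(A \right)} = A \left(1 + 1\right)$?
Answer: $-24926 + 2 \sqrt{4146} \approx -24797.0$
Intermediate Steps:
$O{\left(A \right)} = 2 A$ ($O{\left(A \right)} = A 2 = 2 A$)
$a = 5$ ($a = -3 + 8 = 5$)
$r = -23$ ($r = -18 - 5 = -23$)
$\sqrt{16791 + r 9} - 24926 = \sqrt{16791 - 207} - 24926 = \sqrt{16584} - 24926 = 2 \sqrt{4146} - 24926 = -24926 + 2 \sqrt{4146}$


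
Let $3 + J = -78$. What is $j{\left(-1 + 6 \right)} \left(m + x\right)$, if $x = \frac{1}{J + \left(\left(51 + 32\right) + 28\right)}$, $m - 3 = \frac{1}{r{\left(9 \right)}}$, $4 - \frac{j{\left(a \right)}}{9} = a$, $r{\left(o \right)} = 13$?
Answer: $- \frac{3639}{130} \approx -27.992$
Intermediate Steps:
$j{\left(a \right)} = 36 - 9 a$
$m = \frac{40}{13}$ ($m = 3 + \frac{1}{13} = \frac{40}{13} \approx 3.0769$)
$J = -81$ ($J = -3 - 78 = -81$)
$x = \frac{1}{30}$ ($x = \frac{1}{-81 + \left(\left(51 + 32\right) + 28\right)} = \frac{1}{-81 + \left(83 + 28\right)} = \frac{1}{-81 + 111} = \frac{1}{30} \approx 0.033333$)
$j{\left(-1 + 6 \right)} \left(m + x\right) = \left(36 - 9 \left(-1 + 6\right)\right) \left(\frac{40}{13} + \frac{1}{30}\right) = \left(36 - 45\right) \frac{1213}{390} = \left(-9\right) \frac{1213}{390} = - \frac{3639}{130}$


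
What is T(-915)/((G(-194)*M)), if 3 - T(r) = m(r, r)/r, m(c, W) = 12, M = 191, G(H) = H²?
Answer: 919/2192485180 ≈ 4.1916e-7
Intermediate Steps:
T(r) = 3 - 12/r
T(-915)/((G(-194)*M)) = (3 - 12/(-915))/(((-194)²*191)) = (3 - 12*(-1/915))/((37636*191)) = (3 + 4/305)/7188476 = (919/305)*(1/7188476) = 919/2192485180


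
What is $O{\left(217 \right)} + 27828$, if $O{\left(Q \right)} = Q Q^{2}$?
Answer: $10246141$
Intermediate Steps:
$O{\left(Q \right)} = Q^{3}$
$O{\left(217 \right)} + 27828 = 217^{3} + 27828 = 10218313 + 27828 = 10246141$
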